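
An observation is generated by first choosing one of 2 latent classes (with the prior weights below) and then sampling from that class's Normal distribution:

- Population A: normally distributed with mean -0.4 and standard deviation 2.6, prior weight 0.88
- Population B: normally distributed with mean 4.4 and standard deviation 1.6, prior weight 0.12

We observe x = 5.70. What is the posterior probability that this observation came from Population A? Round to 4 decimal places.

The responsibility of component k is P(Z=k) f_k(x) divided by Σ_j P(Z=j) f_j(x).
Evaluate each component's likelihood at the observed value:
  f_A = (1/(2.6·√(2π)))·exp(−(5.70−-0.4)²/(2·2.6²)) = 0.153439·exp(-2.75222) = 0.00978731
  f_B = (1/(1.6·√(2π)))·exp(−(5.70−4.4)²/(2·1.6²)) = 0.249339·exp(-0.33008) = 0.179242
Multiply by the mixture weights:
  P(Z=A)·f_A = 0.88 × 0.00978731 = 0.00861283
  P(Z=B)·f_B = 0.12 × 0.179242 = 0.021509
Marginal: 0.00861283 + 0.021509 = 0.0301218
So the posterior for Population A is 0.00861283 / 0.0301218 ≈ 0.2859.

0.2859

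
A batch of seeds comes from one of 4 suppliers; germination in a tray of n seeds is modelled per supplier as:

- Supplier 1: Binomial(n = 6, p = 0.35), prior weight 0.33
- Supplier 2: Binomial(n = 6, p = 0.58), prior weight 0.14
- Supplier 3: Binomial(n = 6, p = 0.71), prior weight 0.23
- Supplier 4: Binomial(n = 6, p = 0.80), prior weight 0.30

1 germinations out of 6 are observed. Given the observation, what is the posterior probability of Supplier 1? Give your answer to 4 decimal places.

Apply Bayes' rule: the posterior for each component is proportional to its prior times its likelihood at x.
Component likelihoods at x = 1 germinations out of 6:
  f_1 = 0.243661
  f_2 = 0.0454805
  f_3 = 0.00873775
  f_4 = 0.001536
Prior × likelihood for each component:
  π_1·f_1 = 0.33 × 0.243661 = 0.0804081
  π_2·f_2 = 0.14 × 0.0454805 = 0.00636728
  π_3·f_3 = 0.23 × 0.00873775 = 0.00200968
  π_4·f_4 = 0.30 × 0.001536 = 0.0004608
Evidence: 0.0804081 + 0.00636728 + 0.00200968 + 0.0004608 = 0.0892459
P(Supplier 1 | the observation) ≈ 0.9010

0.9010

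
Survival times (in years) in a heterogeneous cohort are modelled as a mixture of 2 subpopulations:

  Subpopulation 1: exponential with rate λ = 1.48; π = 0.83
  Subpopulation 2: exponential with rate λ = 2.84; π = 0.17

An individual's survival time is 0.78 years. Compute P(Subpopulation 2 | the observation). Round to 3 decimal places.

0.120

By Bayes' theorem, P(k | x) = π_k f_k(x) / Σ_j π_j f_j(x).
Evaluate each component's likelihood at the observed value:
  p_1 = 0.466565
  p_2 = 0.309934
Prior × likelihood for each component:
  π_1·p_1 = 0.83 × 0.466565 = 0.387249
  π_2·p_2 = 0.17 × 0.309934 = 0.0526888
Sum: 0.387249 + 0.0526888 = 0.439938
So the posterior for Subpopulation 2 is 0.0526888 / 0.439938 ≈ 0.120.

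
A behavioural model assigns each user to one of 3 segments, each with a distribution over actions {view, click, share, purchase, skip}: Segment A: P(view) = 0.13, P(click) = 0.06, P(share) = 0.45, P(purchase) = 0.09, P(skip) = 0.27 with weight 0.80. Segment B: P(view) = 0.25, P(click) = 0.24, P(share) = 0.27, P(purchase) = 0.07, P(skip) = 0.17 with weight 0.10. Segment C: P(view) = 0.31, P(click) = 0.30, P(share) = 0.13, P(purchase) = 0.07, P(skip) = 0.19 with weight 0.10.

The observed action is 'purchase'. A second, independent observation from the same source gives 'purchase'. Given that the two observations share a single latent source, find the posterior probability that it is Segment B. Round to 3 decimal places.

The responsibility of component k is π_k f_k(x) divided by Σ_j π_j f_j(x).
Since both observations come from the same component, the likelihood for component k is f_k(x₁)·f_k(x₂).
  p_A = [0.09] × [0.09] = 0.0081
  p_B = [0.07] × [0.07] = 0.0049
  p_C = [0.07] × [0.07] = 0.0049
Weight by the priors:
  π_A·p_A = 0.80 × 0.0081 = 0.00648
  π_B·p_B = 0.10 × 0.0049 = 0.00049
  π_C·p_C = 0.10 × 0.0049 = 0.00049
Marginal: 0.00648 + 0.00049 + 0.00049 = 0.00746
P(Segment B | x) ≈ 0.066

0.066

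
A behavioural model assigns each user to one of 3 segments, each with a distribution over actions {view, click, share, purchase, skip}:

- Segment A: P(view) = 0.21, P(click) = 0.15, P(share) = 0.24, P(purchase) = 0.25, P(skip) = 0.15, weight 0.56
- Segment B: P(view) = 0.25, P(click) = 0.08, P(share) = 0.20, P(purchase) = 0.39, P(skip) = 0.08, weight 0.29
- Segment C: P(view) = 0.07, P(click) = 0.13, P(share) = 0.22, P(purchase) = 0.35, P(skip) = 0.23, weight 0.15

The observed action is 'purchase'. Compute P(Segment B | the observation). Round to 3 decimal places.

0.370

The responsibility of component k is P(Z=k) f_k(x) divided by Σ_j P(Z=j) f_j(x).
Component likelihoods at x = 'purchase':
  f_A = 0.25
  f_B = 0.39
  f_C = 0.35
Prior × likelihood for each component:
  P(Z=A)·f_A = 0.56 × 0.25 = 0.14
  P(Z=B)·f_B = 0.29 × 0.39 = 0.1131
  P(Z=C)·f_C = 0.15 × 0.35 = 0.0525
Sum: 0.14 + 0.1131 + 0.0525 = 0.3056
P(Segment B | x) ≈ 0.370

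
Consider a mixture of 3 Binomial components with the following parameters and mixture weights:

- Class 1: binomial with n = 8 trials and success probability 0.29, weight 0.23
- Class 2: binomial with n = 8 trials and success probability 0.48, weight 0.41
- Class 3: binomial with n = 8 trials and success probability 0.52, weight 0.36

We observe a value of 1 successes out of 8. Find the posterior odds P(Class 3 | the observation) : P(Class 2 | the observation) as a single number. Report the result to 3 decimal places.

The posterior odds equal the prior odds times the likelihood ratio: (w_i/w_j)·(f_i(x)/f_j(x)).
Evaluate each component's likelihood at the observed value:
  f_1 = C(8,1)·0.29^1·0.71^7 = 8·0.29·0.0909512 = 0.211007
  f_2 = C(8,1)·0.48^1·0.52^7 = 8·0.48·0.0102807 = 0.039478
  f_3 = C(8,1)·0.52^1·0.48^7 = 8·0.52·0.00587068 = 0.024422
0.00879194 / 0.016186 ≈ 0.543

0.543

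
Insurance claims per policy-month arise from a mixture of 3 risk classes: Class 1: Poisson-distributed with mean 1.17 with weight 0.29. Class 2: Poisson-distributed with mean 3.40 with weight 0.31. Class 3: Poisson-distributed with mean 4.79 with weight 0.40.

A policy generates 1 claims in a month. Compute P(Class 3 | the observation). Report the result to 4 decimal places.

0.1018

P(component k | x) = π_k·f_k(x) / marginal(x), where marginal(x) = Σ_j π_j·f_j(x).
Evaluate each component's likelihood at the observed value:
  p_1 = e^(−1.17)·1.17^1/1! = 0.363129
  p_2 = e^(−3.40)·3.40^1/1! = 0.113469
  p_3 = e^(−4.79)·4.79^1/1! = 0.0398167
Unnormalised posteriors:
  π_1·p_1 = 0.29 × 0.363129 = 0.105308
  π_2·p_2 = 0.31 × 0.113469 = 0.0351754
  π_3·p_3 = 0.40 × 0.0398167 = 0.0159267
Marginal: 0.105308 + 0.0351754 + 0.0159267 = 0.15641
So the posterior for Class 3 is 0.0159267 / 0.15641 ≈ 0.1018.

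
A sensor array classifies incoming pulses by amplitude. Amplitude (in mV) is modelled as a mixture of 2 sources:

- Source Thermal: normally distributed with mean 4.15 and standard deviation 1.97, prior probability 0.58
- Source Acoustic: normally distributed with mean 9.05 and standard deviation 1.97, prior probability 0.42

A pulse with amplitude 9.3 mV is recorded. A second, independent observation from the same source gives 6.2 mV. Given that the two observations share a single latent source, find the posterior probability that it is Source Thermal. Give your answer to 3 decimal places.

Apply Bayes' rule: the posterior for each component is proportional to its prior times its likelihood at x.
Since both observations come from the same component, the likelihood for component k is f_k(x₁)·f_k(x₂).
  f_Thermal = [0.00664409] × [0.117843] = 0.000782957
  f_Acoustic = [0.200885] × [0.071116] = 0.0142861
Multiply by the mixture weights:
  π_Thermal·f_Thermal = 0.58 × 0.000782957 = 0.000454115
  π_Acoustic·f_Acoustic = 0.42 × 0.0142861 = 0.00600017
Normaliser: 0.000454115 + 0.00600017 = 0.00645428
P(Source Thermal | data) = 0.000454115 / 0.00645428 ≈ 0.070

0.070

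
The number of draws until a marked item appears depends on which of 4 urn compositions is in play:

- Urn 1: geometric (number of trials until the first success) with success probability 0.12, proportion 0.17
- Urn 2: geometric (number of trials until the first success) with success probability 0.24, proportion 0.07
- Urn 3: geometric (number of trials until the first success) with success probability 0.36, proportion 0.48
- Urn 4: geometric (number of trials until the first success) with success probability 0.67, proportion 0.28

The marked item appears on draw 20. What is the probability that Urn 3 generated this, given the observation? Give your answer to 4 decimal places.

0.0186

P(component k | x) = P(Z=k)·f_k(x) / marginal(x), where marginal(x) = Σ_j P(Z=j)·f_j(x).
Component likelihoods at x = 20:
  L_1 = 0.0105767
  L_2 = 0.00130518
  L_3 = 7.47691e-05
  L_4 = 4.76255e-10
Prior × likelihood for each component:
  P(Z=1)·L_1 = 0.17 × 0.0105767 = 0.00179805
  P(Z=2)·L_2 = 0.07 × 0.00130518 = 9.13624e-05
  P(Z=3)·L_3 = 0.48 × 7.47691e-05 = 3.58892e-05
  P(Z=4)·L_4 = 0.28 × 4.76255e-10 = 1.33351e-10
Normaliser: 0.00179805 + 9.13624e-05 + 3.58892e-05 + 1.33351e-10 = 0.0019253
P(Urn 3 | 20) = 3.58892e-05 / 0.0019253 ≈ 0.0186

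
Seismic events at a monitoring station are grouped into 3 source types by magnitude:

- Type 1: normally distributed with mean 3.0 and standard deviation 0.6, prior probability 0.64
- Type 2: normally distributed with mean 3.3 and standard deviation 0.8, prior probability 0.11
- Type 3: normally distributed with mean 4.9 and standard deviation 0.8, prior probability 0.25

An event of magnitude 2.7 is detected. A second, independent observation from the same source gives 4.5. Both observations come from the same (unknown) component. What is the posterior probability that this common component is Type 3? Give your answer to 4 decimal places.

The responsibility of component k is w_k f_k(x) divided by Σ_j w_j f_j(x).
Since both observations come from the same component, the likelihood for component k is f_k(x₁)·f_k(x₂).
  p_1 = [(1/(0.6·√(2π)))·exp(−(2.7−3.0)²/(2·0.6²)) = 0.664904·exp(-0.12500) = 0.586776] × [0.0292138] = 0.017142
  p_2 = [(1/(0.8·√(2π)))·exp(−(2.7−3.3)²/(2·0.8²)) = 0.498678·exp(-0.28125) = 0.376422] × [0.161897] = 0.0609416
  p_3 = [(1/(0.8·√(2π)))·exp(−(2.7−4.9)²/(2·0.8²)) = 0.498678·exp(-3.78125) = 0.011367] × [0.440082] = 0.00500239
Multiply by the mixture weights:
  w_1·p_1 = 0.64 × 0.017142 = 0.0109709
  w_2·p_2 = 0.11 × 0.0609416 = 0.00670357
  w_3·p_3 = 0.25 × 0.00500239 = 0.0012506
Evidence: 0.0109709 + 0.00670357 + 0.0012506 = 0.018925
P(Type 3 | data) ≈ 0.0661

0.0661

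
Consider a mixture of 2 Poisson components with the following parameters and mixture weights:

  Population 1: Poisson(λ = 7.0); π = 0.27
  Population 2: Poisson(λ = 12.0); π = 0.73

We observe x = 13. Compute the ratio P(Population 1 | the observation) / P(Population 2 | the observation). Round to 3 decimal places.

0.050

Posterior odds = (π_i f_i(x)) / (π_j f_j(x)); the normalising sum cancels.
Poisson probabilities:
  p_1 = 0.0141884
  p_2 = 0.10557
Odds = (0.27/0.73) × (0.0141884/0.10557) = 0.369863 × 0.134397 ≈ 0.050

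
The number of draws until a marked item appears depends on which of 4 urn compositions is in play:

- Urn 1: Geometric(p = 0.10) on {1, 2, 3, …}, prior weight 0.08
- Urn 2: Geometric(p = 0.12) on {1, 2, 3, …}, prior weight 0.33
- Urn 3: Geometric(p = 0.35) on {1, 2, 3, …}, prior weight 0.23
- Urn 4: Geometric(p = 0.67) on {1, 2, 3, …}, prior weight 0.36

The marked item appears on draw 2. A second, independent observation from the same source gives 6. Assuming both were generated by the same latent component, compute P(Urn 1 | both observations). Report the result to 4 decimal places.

Posterior ∝ prior × likelihood, so P(k | x) ∝ P(Z=k) f_k(x); normalise over all components.
Since both observations come from the same component, the likelihood for component k is f_k(x₁)·f_k(x₂).
  f_1 = [0.09] × [0.059049] = 0.00531441
  f_2 = [0.1056] × [0.0633278] = 0.00668742
  f_3 = [0.2275] × [0.0406102] = 0.00923881
  f_4 = [0.2211] × [0.00262207] = 0.00057974
Unnormalised posteriors:
  P(Z=1)·f_1 = 0.08 × 0.00531441 = 0.000425153
  P(Z=2)·f_2 = 0.33 × 0.00668742 = 0.00220685
  P(Z=3)·f_3 = 0.23 × 0.00923881 = 0.00212493
  P(Z=4)·f_4 = 0.36 × 0.00057974 = 0.000208706
Denominator: 0.000425153 + 0.00220685 + 0.00212493 + 0.000208706 = 0.00496563
So the posterior for Urn 1 is 0.000425153 / 0.00496563 ≈ 0.0856.

0.0856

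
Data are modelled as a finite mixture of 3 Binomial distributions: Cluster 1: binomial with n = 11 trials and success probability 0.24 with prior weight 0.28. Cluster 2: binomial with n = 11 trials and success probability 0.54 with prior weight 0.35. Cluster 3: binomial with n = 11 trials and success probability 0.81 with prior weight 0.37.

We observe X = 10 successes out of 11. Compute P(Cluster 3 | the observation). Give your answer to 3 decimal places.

Apply Bayes' rule: the posterior for each component is proportional to its prior times its likelihood at x.
Evaluate each component's likelihood at the observed value:
  p_1 = C(11,10)·0.24^10·0.76^1 = 11·6.34034e-07·0.76 = 5.30052e-06
  p_2 = C(11,10)·0.54^10·0.46^1 = 11·0.00210833·0.46 = 0.0106681
  p_3 = C(11,10)·0.81^10·0.19^1 = 11·0.121577·0.19 = 0.254095
Multiply by the mixture weights:
  w_1·p_1 = 0.28 × 5.30052e-06 = 1.48415e-06
  w_2·p_2 = 0.35 × 0.0106681 = 0.00373384
  w_3·p_3 = 0.37 × 0.254095 = 0.0940152
Denominator: 1.48415e-06 + 0.00373384 + 0.0940152 = 0.0977506
So the posterior for Cluster 3 is 0.0940152 / 0.0977506 ≈ 0.962.

0.962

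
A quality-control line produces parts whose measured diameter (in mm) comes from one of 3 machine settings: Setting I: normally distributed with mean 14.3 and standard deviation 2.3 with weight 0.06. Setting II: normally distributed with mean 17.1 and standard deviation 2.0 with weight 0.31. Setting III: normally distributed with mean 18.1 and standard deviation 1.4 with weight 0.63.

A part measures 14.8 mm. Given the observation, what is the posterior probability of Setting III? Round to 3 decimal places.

0.210

Apply Bayes' rule: the posterior for each component is proportional to its prior times its likelihood at x.
Component likelihoods at x = 14.8 mm:
  L_I = (1/(2.3·√(2π)))·exp(−(14.8−14.3)²/(2·2.3²)) = 0.173453·exp(-0.02363) = 0.169403
  L_II = (1/(2.0·√(2π)))·exp(−(14.8−17.1)²/(2·2.0²)) = 0.199471·exp(-0.66125) = 0.102968
  L_III = (1/(1.4·√(2π)))·exp(−(14.8−18.1)²/(2·1.4²)) = 0.284959·exp(-2.77806) = 0.0177127
Prior × likelihood for each component:
  π_I·L_I = 0.06 × 0.169403 = 0.0101642
  π_II·L_II = 0.31 × 0.102968 = 0.0319201
  π_III·L_III = 0.63 × 0.0177127 = 0.011159
Evidence: 0.0101642 + 0.0319201 + 0.011159 = 0.0532433
Responsibility of Setting III: 0.011159 / 0.0532433 ≈ 0.210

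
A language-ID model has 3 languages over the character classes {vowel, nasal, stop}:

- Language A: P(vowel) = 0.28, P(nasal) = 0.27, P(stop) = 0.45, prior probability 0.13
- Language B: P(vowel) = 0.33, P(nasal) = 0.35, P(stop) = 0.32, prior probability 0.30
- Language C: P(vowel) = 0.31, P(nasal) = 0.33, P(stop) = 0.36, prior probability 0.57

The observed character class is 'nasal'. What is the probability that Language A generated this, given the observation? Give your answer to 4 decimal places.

P(component k | x) = π_k·f_k(x) / marginal(x), where marginal(x) = Σ_j π_j·f_j(x).
Evaluate each component's likelihood at the observed value:
  f_A = 0.27
  f_B = 0.35
  f_C = 0.33
Multiply by the mixture weights:
  π_A·f_A = 0.13 × 0.27 = 0.0351
  π_B·f_B = 0.30 × 0.35 = 0.105
  π_C·f_C = 0.57 × 0.33 = 0.1881
Marginal: 0.0351 + 0.105 + 0.1881 = 0.3282
P(Language A | the observation) ≈ 0.1069

0.1069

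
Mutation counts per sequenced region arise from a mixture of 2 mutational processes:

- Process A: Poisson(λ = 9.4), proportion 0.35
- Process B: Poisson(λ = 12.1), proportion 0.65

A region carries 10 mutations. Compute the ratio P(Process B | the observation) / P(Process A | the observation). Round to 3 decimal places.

1.559

Posterior odds = (w_i f_i(x)) / (w_j f_j(x)); the normalising sum cancels.
Component likelihoods at x = 10 mutations:
  f_A = e^(−9.4)·9.4^10/10! = 0.122786
  f_B = e^(−12.1)·12.1^10/10! = 0.103069
Odds = (0.65/0.35) × (0.103069/0.122786) = 1.85714 × 0.839421 ≈ 1.559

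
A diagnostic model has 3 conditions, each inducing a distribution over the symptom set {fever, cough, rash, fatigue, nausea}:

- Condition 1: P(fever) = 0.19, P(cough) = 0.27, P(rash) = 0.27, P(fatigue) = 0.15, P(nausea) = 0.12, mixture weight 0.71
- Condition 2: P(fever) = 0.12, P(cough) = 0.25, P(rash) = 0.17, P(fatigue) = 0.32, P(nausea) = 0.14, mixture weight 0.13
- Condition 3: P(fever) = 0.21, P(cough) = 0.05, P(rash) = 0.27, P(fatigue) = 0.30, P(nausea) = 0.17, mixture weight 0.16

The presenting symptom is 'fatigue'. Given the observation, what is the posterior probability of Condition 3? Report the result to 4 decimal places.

0.2448

Apply Bayes' rule: the posterior for each component is proportional to its prior times its likelihood at x.
Categorical probabilities:
  p_1 = P(fatigue | comp) = 0.15
  p_2 = P(fatigue | comp) = 0.32
  p_3 = P(fatigue | comp) = 0.30
Weight by the priors:
  w_1·p_1 = 0.71 × 0.15 = 0.1065
  w_2·p_2 = 0.13 × 0.32 = 0.0416
  w_3·p_3 = 0.16 × 0.3 = 0.048
Sum: 0.1065 + 0.0416 + 0.048 = 0.1961
So the posterior for Condition 3 is 0.048 / 0.1961 ≈ 0.2448.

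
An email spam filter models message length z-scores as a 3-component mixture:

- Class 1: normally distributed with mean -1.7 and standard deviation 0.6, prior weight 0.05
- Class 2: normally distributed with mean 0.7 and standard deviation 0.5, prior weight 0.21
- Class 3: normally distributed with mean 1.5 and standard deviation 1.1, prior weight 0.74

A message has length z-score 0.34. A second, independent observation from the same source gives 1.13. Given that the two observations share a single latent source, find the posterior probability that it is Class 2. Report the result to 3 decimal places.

0.575

The responsibility of component k is π_k f_k(x) divided by Σ_j π_j f_j(x).
Since both observations come from the same component, the likelihood for component k is f_k(x₁)·f_k(x₂).
  L_1 = [(1/(0.6·√(2π)))·exp(−(0.34−-1.7)²/(2·0.6²)) = 0.664904·exp(-5.78000) = 0.0020537] × [9.81513e-06] = 2.01573e-08
  L_2 = [(1/(0.5·√(2π)))·exp(−(0.34−0.7)²/(2·0.5²)) = 0.797885·exp(-0.25920) = 0.615703] × [0.551236] = 0.339398
  L_3 = [(1/(1.1·√(2π)))·exp(−(0.34−1.5)²/(2·1.1²)) = 0.362675·exp(-0.55603) = 0.207987] × [0.342728] = 0.0712828
Unnormalised posteriors:
  π_1·L_1 = 0.05 × 2.01573e-08 = 1.00787e-09
  π_2·L_2 = 0.21 × 0.339398 = 0.0712735
  π_3·L_3 = 0.74 × 0.0712828 = 0.0527492
Normaliser: 1.00787e-09 + 0.0712735 + 0.0527492 = 0.124023
Responsibility of Class 2: 0.0712735 / 0.124023 ≈ 0.575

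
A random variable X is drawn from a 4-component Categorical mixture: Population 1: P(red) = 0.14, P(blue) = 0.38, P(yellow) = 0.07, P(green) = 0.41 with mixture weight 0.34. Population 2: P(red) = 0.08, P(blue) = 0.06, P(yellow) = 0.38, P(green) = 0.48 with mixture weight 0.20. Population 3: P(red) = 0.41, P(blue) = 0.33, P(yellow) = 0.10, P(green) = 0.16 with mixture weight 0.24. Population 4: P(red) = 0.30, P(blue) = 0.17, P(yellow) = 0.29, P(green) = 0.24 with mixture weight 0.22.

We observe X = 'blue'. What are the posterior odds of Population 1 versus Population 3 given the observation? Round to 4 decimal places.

Only the two components matter; the odds are (P(Z=i) f_i(x)) / (P(Z=j) f_j(x)).
Component likelihoods at x = 'blue':
  f_1 = P(blue | comp) = 0.38
  f_2 = P(blue | comp) = 0.06
  f_3 = P(blue | comp) = 0.33
  f_4 = P(blue | comp) = 0.17
Posterior odds = (P(Z=1)·f_1) / (P(Z=3)·f_3) = (0.34·0.38) / (0.24·0.33) = 0.1292 / 0.0792 ≈ 1.6313

1.6313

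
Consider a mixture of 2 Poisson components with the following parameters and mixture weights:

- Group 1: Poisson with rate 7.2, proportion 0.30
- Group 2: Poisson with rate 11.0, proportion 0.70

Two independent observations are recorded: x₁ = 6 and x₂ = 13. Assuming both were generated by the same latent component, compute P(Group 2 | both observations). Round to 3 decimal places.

Posterior ∝ prior × likelihood, so P(k | x) ∝ P(Z=k) f_k(x); normalise over all components.
Since both observations come from the same component, the likelihood for component k is f_k(x₁)·f_k(x₂).
  L_1 = [0.144458] × [0.0167541] = 0.00242027
  L_2 = [0.0410946] × [0.0925945] = 0.00380513
Prior × likelihood for each component:
  P(Z=1)·L_1 = 0.30 × 0.00242027 = 0.000726081
  P(Z=2)·L_2 = 0.70 × 0.00380513 = 0.00266359
Normaliser: 0.000726081 + 0.00266359 = 0.00338967
Responsibility of Group 2: 0.00266359 / 0.00338967 ≈ 0.786

0.786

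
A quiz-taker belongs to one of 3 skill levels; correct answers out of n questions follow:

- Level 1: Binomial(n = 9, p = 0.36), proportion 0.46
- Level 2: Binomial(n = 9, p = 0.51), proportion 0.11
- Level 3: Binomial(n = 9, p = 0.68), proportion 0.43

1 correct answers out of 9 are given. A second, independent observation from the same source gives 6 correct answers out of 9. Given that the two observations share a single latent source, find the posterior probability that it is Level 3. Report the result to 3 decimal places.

0.033

P(component k | x) = P(Z=k)·f_k(x) / marginal(x), where marginal(x) = Σ_j P(Z=j)·f_j(x).
Since both observations come from the same component, the likelihood for component k is f_k(x₁)·f_k(x₂).
  p_1 = [C(9,1)·0.36^1·0.64^8 = 9·0.36·0.0281475 = 0.0911979] × [0.047933] = 0.00437138
  p_2 = [C(9,1)·0.51^1·0.49^8 = 9·0.51·0.00332329 = 0.0152539] × [0.173896] = 0.00265259
  p_3 = [C(9,1)·0.68^1·0.32^8 = 9·0.68·0.000109951 = 0.000672901] × [0.272134] = 0.000183119
Weight by the priors:
  P(Z=1)·p_1 = 0.46 × 0.00437138 = 0.00201084
  P(Z=2)·p_2 = 0.11 × 0.00265259 = 0.000291785
  P(Z=3)·p_3 = 0.43 × 0.000183119 = 7.87413e-05
Denominator: 0.00201084 + 0.000291785 + 7.87413e-05 = 0.00238136
P(Level 3 | x) = 7.87413e-05 / 0.00238136 ≈ 0.033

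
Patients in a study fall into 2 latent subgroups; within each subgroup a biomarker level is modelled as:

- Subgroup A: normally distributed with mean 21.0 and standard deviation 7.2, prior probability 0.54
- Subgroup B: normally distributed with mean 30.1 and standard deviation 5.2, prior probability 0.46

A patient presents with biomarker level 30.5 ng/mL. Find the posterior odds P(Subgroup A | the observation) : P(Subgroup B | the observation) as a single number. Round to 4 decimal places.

0.3561

Only the two components matter; the odds are (P(Z=i) f_i(x)) / (P(Z=j) f_j(x)).
Evaluate each component's likelihood at the observed value:
  f_A = 0.0232027
  f_B = 0.076493
Odds = (0.54/0.46) × (0.0232027/0.076493) = 1.17391 × 0.303331 ≈ 0.3561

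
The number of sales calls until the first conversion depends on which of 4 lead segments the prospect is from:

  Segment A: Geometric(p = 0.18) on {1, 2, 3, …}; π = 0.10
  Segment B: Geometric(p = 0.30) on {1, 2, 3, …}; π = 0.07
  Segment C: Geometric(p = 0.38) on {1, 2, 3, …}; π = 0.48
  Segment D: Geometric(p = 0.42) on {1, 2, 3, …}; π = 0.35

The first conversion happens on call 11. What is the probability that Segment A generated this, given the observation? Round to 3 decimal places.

P(component k | x) = P(Z=k)·f_k(x) / marginal(x), where marginal(x) = Σ_j P(Z=j)·f_j(x).
Evaluate each component's likelihood at the observed value:
  p_A = 0.0247406
  p_B = 0.00847426
  p_C = 0.00318934
  p_D = 0.00180938
Weight by the priors:
  P(Z=A)·p_A = 0.10 × 0.0247406 = 0.00247406
  P(Z=B)·p_B = 0.07 × 0.00847426 = 0.000593198
  P(Z=C)·p_C = 0.48 × 0.00318934 = 0.00153088
  P(Z=D)·p_D = 0.35 × 0.00180938 = 0.000633282
Denominator: 0.00247406 + 0.000593198 + 0.00153088 + 0.000633282 = 0.00523143
So the posterior for Segment A is 0.00247406 / 0.00523143 ≈ 0.473.

0.473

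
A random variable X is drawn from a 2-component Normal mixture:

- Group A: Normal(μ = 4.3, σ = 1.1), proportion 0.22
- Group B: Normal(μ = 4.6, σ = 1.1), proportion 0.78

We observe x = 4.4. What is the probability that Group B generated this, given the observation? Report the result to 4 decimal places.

0.7779

The responsibility of component k is π_k f_k(x) divided by Σ_j π_j f_j(x).
Evaluate each component's likelihood at the observed value:
  f_A = (1/(1.1·√(2π)))·exp(−(4.4−4.3)²/(2·1.1²)) = 0.362675·exp(-0.00413) = 0.361179
  f_B = (1/(1.1·√(2π)))·exp(−(4.4−4.6)²/(2·1.1²)) = 0.362675·exp(-0.01653) = 0.356729
Multiply by the mixture weights:
  π_A·f_A = 0.22 × 0.361179 = 0.0794594
  π_B·f_B = 0.78 × 0.356729 = 0.278249
Evidence: 0.0794594 + 0.278249 = 0.357708
P(Group B | the observation) = 0.278249 / 0.357708 ≈ 0.7779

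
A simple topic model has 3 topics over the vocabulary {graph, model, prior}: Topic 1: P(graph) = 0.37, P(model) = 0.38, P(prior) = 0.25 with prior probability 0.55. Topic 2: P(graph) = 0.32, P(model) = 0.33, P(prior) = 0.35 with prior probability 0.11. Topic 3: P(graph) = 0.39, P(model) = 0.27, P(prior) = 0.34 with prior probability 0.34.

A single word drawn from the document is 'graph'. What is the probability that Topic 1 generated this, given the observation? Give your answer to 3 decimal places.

P(component k | x) = π_k·f_k(x) / marginal(x), where marginal(x) = Σ_j π_j·f_j(x).
Categorical probabilities:
  f_1 = 0.37
  f_2 = 0.32
  f_3 = 0.39
Multiply by the mixture weights:
  π_1·f_1 = 0.55 × 0.37 = 0.2035
  π_2·f_2 = 0.11 × 0.32 = 0.0352
  π_3·f_3 = 0.34 × 0.39 = 0.1326
Evidence: 0.2035 + 0.0352 + 0.1326 = 0.3713
So the posterior for Topic 1 is 0.2035 / 0.3713 ≈ 0.548.

0.548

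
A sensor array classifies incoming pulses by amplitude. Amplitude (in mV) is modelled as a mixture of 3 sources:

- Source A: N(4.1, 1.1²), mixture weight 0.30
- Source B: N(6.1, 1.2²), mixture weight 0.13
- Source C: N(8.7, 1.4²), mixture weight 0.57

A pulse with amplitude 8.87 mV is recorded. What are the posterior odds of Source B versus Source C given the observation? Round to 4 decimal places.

0.0187

The posterior odds equal the prior odds times the likelihood ratio: (P(Z=i)/P(Z=j))·(f_i(x)/f_j(x)).
Normal densities:
  p_A = 2.99412e-05
  p_B = 0.0231569
  p_C = 0.282866
0.0030104 / 0.161233 ≈ 0.0187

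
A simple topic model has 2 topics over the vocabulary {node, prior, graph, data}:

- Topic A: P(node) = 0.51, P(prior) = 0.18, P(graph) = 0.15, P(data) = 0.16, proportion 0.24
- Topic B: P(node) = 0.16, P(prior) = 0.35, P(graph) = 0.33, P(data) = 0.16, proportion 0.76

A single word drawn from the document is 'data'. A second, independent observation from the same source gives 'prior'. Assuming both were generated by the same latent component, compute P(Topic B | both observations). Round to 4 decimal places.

Posterior ∝ prior × likelihood, so P(k | x) ∝ P(Z=k) f_k(x); normalise over all components.
Since both observations come from the same component, the likelihood for component k is f_k(x₁)·f_k(x₂).
  L_A = [P(data | comp) = 0.16] × [0.18] = 0.0288
  L_B = [P(data | comp) = 0.16] × [0.35] = 0.056
Multiply by the mixture weights:
  P(Z=A)·L_A = 0.24 × 0.0288 = 0.006912
  P(Z=B)·L_B = 0.76 × 0.056 = 0.04256
Marginal: 0.006912 + 0.04256 = 0.049472
P(Topic B | data) = 0.04256 / 0.049472 ≈ 0.8603

0.8603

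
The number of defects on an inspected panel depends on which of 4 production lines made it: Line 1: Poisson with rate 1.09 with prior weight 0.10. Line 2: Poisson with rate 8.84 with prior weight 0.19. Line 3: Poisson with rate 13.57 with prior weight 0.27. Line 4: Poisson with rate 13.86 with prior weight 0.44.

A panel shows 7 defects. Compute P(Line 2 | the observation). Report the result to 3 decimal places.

0.622

The responsibility of component k is w_k f_k(x) divided by Σ_j w_j f_j(x).
Evaluate each component's likelihood at the observed value:
  p_1 = 0.000121948
  p_2 = 0.121219
  p_3 = 0.0214908
  p_4 = 0.0186462
Prior × likelihood for each component:
  w_1·p_1 = 0.10 × 0.000121948 = 1.21948e-05
  w_2·p_2 = 0.19 × 0.121219 = 0.0230317
  w_3·p_3 = 0.27 × 0.0214908 = 0.00580251
  w_4·p_4 = 0.44 × 0.0186462 = 0.00820433
Normaliser: 1.21948e-05 + 0.0230317 + 0.00580251 + 0.00820433 = 0.0370507
P(Line 2 | x) = 0.0230317 / 0.0370507 ≈ 0.622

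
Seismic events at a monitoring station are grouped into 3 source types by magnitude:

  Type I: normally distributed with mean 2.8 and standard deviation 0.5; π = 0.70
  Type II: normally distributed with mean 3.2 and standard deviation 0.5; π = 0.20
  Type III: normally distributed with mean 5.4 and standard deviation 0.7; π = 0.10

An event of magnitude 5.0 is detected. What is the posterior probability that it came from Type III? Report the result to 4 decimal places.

0.9943

By Bayes' theorem, P(k | x) = π_k f_k(x) / Σ_j π_j f_j(x).
Component likelihoods at x = 5.0:
  L_I = 4.98849e-05
  L_II = 0.0012238
  L_III = 0.484068
Multiply by the mixture weights:
  π_I·L_I = 0.70 × 4.98849e-05 = 3.49195e-05
  π_II·L_II = 0.20 × 0.0012238 = 0.000244761
  π_III·L_III = 0.10 × 0.484068 = 0.0484068
Denominator: 3.49195e-05 + 0.000244761 + 0.0484068 = 0.0486865
P(Type III | the observation) = 0.0484068 / 0.0486865 ≈ 0.9943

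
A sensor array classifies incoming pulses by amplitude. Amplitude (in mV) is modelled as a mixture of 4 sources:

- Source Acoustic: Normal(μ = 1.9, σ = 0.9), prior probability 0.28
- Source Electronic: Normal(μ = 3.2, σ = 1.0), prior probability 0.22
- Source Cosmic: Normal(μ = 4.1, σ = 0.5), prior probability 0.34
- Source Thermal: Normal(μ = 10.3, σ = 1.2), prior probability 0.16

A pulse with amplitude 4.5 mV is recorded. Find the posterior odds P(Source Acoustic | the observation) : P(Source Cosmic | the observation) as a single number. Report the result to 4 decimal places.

0.0097

Posterior odds = (π_i f_i(x)) / (π_j f_j(x)); the normalising sum cancels.
Evaluate each component's likelihood at the observed value:
  p_Acoustic = 0.00683009
  p_Electronic = 0.171369
  p_Cosmic = 0.579383
  p_Thermal = 2.81143e-06
Odds = (0.28/0.34) × (0.00683009/0.579383) = 0.823529 × 0.0117886 ≈ 0.0097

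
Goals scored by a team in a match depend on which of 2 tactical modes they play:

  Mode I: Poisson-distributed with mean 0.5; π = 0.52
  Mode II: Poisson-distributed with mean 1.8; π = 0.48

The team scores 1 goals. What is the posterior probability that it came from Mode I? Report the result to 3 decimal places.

Apply Bayes' rule: the posterior for each component is proportional to its prior times its likelihood at x.
Evaluate each component's likelihood at the observed value:
  f_I = e^(−0.5)·0.5^1/1! = 0.303265
  f_II = e^(−1.8)·1.8^1/1! = 0.297538
Multiply by the mixture weights:
  π_I·f_I = 0.52 × 0.303265 = 0.157698
  π_II·f_II = 0.48 × 0.297538 = 0.142818
Denominator: 0.157698 + 0.142818 = 0.300516
So the posterior for Mode I is 0.157698 / 0.300516 ≈ 0.525.

0.525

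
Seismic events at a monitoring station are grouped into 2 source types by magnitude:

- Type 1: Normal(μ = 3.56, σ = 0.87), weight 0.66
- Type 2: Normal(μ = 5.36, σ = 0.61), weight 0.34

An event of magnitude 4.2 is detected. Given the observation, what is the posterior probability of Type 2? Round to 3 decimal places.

Posterior ∝ prior × likelihood, so P(k | x) ∝ π_k f_k(x); normalise over all components.
Evaluate each component's likelihood at the observed value:
  f_1 = 0.349849
  f_2 = 0.107232
Weight by the priors:
  π_1·f_1 = 0.66 × 0.349849 = 0.2309
  π_2·f_2 = 0.34 × 0.107232 = 0.036459
Sum: 0.2309 + 0.036459 = 0.267359
So the posterior for Type 2 is 0.036459 / 0.267359 ≈ 0.136.

0.136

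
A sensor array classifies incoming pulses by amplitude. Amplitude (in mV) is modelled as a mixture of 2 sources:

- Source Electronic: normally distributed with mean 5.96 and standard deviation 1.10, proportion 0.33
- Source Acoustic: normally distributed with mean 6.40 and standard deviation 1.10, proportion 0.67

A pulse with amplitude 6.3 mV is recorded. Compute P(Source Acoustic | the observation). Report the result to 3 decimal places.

0.680

The responsibility of component k is π_k f_k(x) divided by Σ_j π_j f_j(x).
Evaluate each component's likelihood at the observed value:
  L_Electronic = (1/(1.10·√(2π)))·exp(−(6.3−5.96)²/(2·1.10²)) = 0.362675·exp(-0.04777) = 0.345758
  L_Acoustic = (1/(1.10·√(2π)))·exp(−(6.3−6.40)²/(2·1.10²)) = 0.362675·exp(-0.00413) = 0.361179
Weight by the priors:
  π_Electronic·L_Electronic = 0.33 × 0.345758 = 0.1141
  π_Acoustic·L_Acoustic = 0.67 × 0.361179 = 0.24199
Marginal: 0.1141 + 0.24199 = 0.35609
So the posterior for Source Acoustic is 0.24199 / 0.35609 ≈ 0.680.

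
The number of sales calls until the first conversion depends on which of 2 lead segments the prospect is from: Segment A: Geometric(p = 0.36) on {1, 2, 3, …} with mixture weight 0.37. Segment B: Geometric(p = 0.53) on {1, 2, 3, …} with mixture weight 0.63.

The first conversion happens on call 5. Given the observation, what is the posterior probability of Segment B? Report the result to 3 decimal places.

0.422

Apply Bayes' rule: the posterior for each component is proportional to its prior times its likelihood at x.
Evaluate each component's likelihood at the observed value:
  p_A = 0.36·(1−0.36)^4 = 0.36·0.167772 = 0.060398
  p_B = 0.53·(1−0.53)^4 = 0.53·0.0487968 = 0.0258623
Multiply by the mixture weights:
  w_A·p_A = 0.37 × 0.060398 = 0.0223473
  w_B·p_B = 0.63 × 0.0258623 = 0.0162933
Denominator: 0.0223473 + 0.0162933 = 0.0386405
So the posterior for Segment B is 0.0162933 / 0.0386405 ≈ 0.422.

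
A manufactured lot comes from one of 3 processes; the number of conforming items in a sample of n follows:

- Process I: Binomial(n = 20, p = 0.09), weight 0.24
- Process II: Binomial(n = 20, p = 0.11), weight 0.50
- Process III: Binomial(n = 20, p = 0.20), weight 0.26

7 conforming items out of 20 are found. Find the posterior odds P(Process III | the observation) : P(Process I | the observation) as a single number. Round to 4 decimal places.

54.3133

Posterior odds = (w_i f_i(x)) / (w_j f_j(x)); the normalising sum cancels.
Component likelihoods at x = 7 conforming items out of 20:
  p_I = 0.00108805
  p_II = 0.00332072
  p_III = 0.0545499
0.014183 / 0.000261132 ≈ 54.3133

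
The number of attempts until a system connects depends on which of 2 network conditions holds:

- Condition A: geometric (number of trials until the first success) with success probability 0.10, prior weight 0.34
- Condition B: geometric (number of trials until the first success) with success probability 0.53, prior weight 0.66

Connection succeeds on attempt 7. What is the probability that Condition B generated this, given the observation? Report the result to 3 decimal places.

0.173

Posterior ∝ prior × likelihood, so P(k | x) ∝ P(Z=k) f_k(x); normalise over all components.
Evaluate each component's likelihood at the observed value:
  f_A = 0.10·(1−0.10)^6 = 0.10·0.531441 = 0.0531441
  f_B = 0.53·(1−0.53)^6 = 0.53·0.0107792 = 0.00571298
Weight by the priors:
  P(Z=A)·f_A = 0.34 × 0.0531441 = 0.018069
  P(Z=B)·f_B = 0.66 × 0.00571298 = 0.00377057
Denominator: 0.018069 + 0.00377057 = 0.0218396
So the posterior for Condition B is 0.00377057 / 0.0218396 ≈ 0.173.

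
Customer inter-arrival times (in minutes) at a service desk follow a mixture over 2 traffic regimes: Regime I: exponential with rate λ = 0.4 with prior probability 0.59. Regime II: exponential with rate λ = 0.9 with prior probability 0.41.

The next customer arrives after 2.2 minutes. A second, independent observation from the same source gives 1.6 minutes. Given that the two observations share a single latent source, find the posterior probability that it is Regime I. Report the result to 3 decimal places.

The responsibility of component k is π_k f_k(x) divided by Σ_j π_j f_j(x).
Since both observations come from the same component, the likelihood for component k is f_k(x₁)·f_k(x₂).
  p_I = [0.4·e^(−0.4·2.2) = 0.4·e^(−0.8800) = 0.165913] × [0.210917] = 0.0349939
  p_II = [0.9·e^(−0.9·2.2) = 0.9·e^(−1.9800) = 0.124262] × [0.213235] = 0.0264971
Weight by the priors:
  π_I·p_I = 0.59 × 0.0349939 = 0.0206464
  π_II·p_II = 0.41 × 0.0264971 = 0.0108638
Evidence: 0.0206464 + 0.0108638 = 0.0315102
Responsibility of Regime I: 0.0206464 / 0.0315102 ≈ 0.655

0.655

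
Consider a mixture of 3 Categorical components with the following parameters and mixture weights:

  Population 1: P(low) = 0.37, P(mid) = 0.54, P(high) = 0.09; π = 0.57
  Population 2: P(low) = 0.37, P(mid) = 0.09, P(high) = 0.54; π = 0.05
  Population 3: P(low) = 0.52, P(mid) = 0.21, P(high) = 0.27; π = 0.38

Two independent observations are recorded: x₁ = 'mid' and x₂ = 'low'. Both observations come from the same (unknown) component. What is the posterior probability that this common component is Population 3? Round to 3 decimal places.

0.264

P(component k | x) = w_k·f_k(x) / marginal(x), where marginal(x) = Σ_j w_j·f_j(x).
Since both observations come from the same component, the likelihood for component k is f_k(x₁)·f_k(x₂).
  L_1 = [P(mid | comp) = 0.54] × [0.37] = 0.1998
  L_2 = [P(mid | comp) = 0.09] × [0.37] = 0.0333
  L_3 = [P(mid | comp) = 0.21] × [0.52] = 0.1092
Multiply by the mixture weights:
  w_1·L_1 = 0.57 × 0.1998 = 0.113886
  w_2·L_2 = 0.05 × 0.0333 = 0.001665
  w_3·L_3 = 0.38 × 0.1092 = 0.041496
Denominator: 0.113886 + 0.001665 + 0.041496 = 0.157047
P(Population 3 | x₁, x₂) = 0.041496 / 0.157047 ≈ 0.264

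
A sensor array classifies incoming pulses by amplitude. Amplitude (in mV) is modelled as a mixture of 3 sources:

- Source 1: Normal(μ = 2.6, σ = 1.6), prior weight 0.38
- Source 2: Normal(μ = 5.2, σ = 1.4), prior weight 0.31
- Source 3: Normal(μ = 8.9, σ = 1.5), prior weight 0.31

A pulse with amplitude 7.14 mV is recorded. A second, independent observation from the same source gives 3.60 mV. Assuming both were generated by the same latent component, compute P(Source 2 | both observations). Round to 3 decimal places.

0.932

The responsibility of component k is π_k f_k(x) divided by Σ_j π_j f_j(x).
Since both observations come from the same component, the likelihood for component k is f_k(x₁)·f_k(x₂).
  p_1 = [0.00445092] × [0.205101] = 0.000912886
  p_2 = [0.109098] × [0.148307] = 0.0161799
  p_3 = [0.133619] × [0.000517435] = 6.91395e-05
Multiply by the mixture weights:
  π_1·p_1 = 0.38 × 0.000912886 = 0.000346897
  π_2·p_2 = 0.31 × 0.0161799 = 0.00501577
  π_3·p_3 = 0.31 × 6.91395e-05 = 2.14332e-05
Evidence: 0.000346897 + 0.00501577 + 2.14332e-05 = 0.0053841
Responsibility of Source 2: 0.00501577 / 0.0053841 ≈ 0.932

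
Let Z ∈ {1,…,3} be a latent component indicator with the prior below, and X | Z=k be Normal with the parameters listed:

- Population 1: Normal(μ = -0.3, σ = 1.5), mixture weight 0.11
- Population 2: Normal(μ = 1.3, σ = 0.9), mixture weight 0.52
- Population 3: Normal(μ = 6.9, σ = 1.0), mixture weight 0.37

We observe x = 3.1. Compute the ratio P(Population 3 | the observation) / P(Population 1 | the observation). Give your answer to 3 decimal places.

Only the two components matter; the odds are (π_i f_i(x)) / (π_j f_j(x)).
Component likelihoods at x = 3.1:
  f_1 = 0.0203781
  f_2 = 0.05999
  f_3 = 0.000291947
Posterior odds = (π_3·f_3) / (π_1·f_1) = (0.37·0.000291947) / (0.11·0.0203781) = 0.00010802 / 0.0022416 ≈ 0.048

0.048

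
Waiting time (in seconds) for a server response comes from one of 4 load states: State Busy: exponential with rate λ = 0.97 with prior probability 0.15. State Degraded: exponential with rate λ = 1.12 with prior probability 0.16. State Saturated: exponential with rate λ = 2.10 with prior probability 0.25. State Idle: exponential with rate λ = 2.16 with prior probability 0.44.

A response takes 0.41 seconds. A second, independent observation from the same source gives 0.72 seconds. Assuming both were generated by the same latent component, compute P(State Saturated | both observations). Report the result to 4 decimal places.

0.2667

Apply Bayes' rule: the posterior for each component is proportional to its prior times its likelihood at x.
Since both observations come from the same component, the likelihood for component k is f_k(x₁)·f_k(x₂).
  L_Busy = [0.651708] × [0.482459] = 0.314422
  L_Degraded = [0.707604] × [0.500038] = 0.353829
  L_Saturated = [0.887752] × [0.462984] = 0.411015
  L_Idle = [0.890928] × [0.456078] = 0.406332
Multiply by the mixture weights:
  w_Busy·L_Busy = 0.15 × 0.314422 = 0.0471633
  w_Degraded·L_Degraded = 0.16 × 0.353829 = 0.0566126
  w_Saturated·L_Saturated = 0.25 × 0.411015 = 0.102754
  w_Idle·L_Idle = 0.44 × 0.406332 = 0.178786
Evidence: 0.0471633 + 0.0566126 + 0.102754 + 0.178786 = 0.385316
P(State Saturated | data) = 0.102754 / 0.385316 ≈ 0.2667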